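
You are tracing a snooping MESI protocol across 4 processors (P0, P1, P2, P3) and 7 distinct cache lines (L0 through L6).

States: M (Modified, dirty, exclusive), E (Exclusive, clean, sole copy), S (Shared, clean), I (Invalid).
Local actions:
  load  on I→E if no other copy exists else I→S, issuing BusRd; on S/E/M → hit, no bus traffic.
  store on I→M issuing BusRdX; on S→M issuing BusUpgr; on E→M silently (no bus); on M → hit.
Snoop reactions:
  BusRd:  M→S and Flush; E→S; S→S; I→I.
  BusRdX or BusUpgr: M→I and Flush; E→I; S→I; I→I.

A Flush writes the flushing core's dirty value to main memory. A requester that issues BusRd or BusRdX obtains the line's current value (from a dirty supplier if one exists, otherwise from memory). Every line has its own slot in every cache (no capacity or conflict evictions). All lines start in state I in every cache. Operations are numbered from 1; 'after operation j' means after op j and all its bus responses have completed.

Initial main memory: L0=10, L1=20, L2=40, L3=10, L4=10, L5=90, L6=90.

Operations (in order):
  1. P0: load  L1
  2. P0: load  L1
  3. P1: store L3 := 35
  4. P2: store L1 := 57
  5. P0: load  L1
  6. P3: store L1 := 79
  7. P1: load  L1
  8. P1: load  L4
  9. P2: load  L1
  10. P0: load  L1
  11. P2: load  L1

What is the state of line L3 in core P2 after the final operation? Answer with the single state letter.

  op1 P0: load  L1 → E/I/I/I on L1; bus BusRd; mem=20
  op2 P0: load  L1 → E/I/I/I on L1; bus (none); mem=20
  op3 P1: store L3 := 35 → I/M/I/I on L3; bus BusRdX; mem=10
  op4 P2: store L1 := 57 → I/I/M/I on L1; bus BusRdX; mem=20
  op5 P0: load  L1 → S/I/S/I on L1; bus BusRd Flush; mem=57
  op6 P3: store L1 := 79 → I/I/I/M on L1; bus BusRdX; mem=57
  op7 P1: load  L1 → I/S/I/S on L1; bus BusRd Flush; mem=79
  op8 P1: load  L4 → I/E/I/I on L4; bus BusRd; mem=10
  op9 P2: load  L1 → I/S/S/S on L1; bus BusRd; mem=79
  op10 P0: load  L1 → S/S/S/S on L1; bus BusRd; mem=79
  op11 P2: load  L1 → S/S/S/S on L1; bus (none); mem=79

state = I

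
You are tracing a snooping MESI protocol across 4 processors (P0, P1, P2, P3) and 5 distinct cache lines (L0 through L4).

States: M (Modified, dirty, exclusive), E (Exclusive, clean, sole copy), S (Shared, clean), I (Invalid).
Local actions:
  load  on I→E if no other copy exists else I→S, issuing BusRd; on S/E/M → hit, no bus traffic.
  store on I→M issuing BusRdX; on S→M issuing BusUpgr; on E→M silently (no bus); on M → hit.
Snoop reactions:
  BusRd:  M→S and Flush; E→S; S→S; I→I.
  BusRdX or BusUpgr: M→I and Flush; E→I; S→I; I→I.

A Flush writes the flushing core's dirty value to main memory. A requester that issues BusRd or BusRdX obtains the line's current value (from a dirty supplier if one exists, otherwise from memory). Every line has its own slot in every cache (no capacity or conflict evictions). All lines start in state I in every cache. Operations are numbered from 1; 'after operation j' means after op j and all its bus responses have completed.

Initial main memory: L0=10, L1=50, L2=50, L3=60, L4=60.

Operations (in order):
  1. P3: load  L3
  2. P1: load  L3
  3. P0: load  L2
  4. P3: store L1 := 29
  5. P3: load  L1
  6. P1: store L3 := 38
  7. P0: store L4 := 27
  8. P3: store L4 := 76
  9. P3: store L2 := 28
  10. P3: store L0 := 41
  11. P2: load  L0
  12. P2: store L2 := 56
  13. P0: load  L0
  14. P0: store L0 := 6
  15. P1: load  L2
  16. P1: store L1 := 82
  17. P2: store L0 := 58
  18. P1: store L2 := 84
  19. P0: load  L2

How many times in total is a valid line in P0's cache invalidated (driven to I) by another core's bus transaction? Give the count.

step 1: P3: load  L3  ⟶  IIIE  (L3)  txn=BusRd  M[L3]=60
step 2: P1: load  L3  ⟶  ISIS  (L3)  txn=BusRd  M[L3]=60
step 3: P0: load  L2  ⟶  EIII  (L2)  txn=BusRd  M[L2]=50
step 4: P3: store L1 := 29  ⟶  IIIM  (L1)  txn=BusRdX  M[L1]=50
step 5: P3: load  L1  ⟶  IIIM  (L1)  txn=∅  M[L1]=50
step 6: P1: store L3 := 38  ⟶  IMII  (L3)  txn=BusUpgr  M[L3]=60
step 7: P0: store L4 := 27  ⟶  MIII  (L4)  txn=BusRdX  M[L4]=60
step 8: P3: store L4 := 76  ⟶  IIIM  (L4)  txn=BusRdX+Flush  M[L4]=27
step 9: P3: store L2 := 28  ⟶  IIIM  (L2)  txn=BusRdX  M[L2]=50
step 10: P3: store L0 := 41  ⟶  IIIM  (L0)  txn=BusRdX  M[L0]=10
step 11: P2: load  L0  ⟶  IISS  (L0)  txn=BusRd+Flush  M[L0]=41
step 12: P2: store L2 := 56  ⟶  IIMI  (L2)  txn=BusRdX+Flush  M[L2]=28
step 13: P0: load  L0  ⟶  SISS  (L0)  txn=BusRd  M[L0]=41
step 14: P0: store L0 := 6  ⟶  MIII  (L0)  txn=BusUpgr  M[L0]=41
step 15: P1: load  L2  ⟶  ISSI  (L2)  txn=BusRd+Flush  M[L2]=56
step 16: P1: store L1 := 82  ⟶  IMII  (L1)  txn=BusRdX+Flush  M[L1]=29
step 17: P2: store L0 := 58  ⟶  IIMI  (L0)  txn=BusRdX+Flush  M[L0]=6
step 18: P1: store L2 := 84  ⟶  IMII  (L2)  txn=BusUpgr  M[L2]=56
step 19: P0: load  L2  ⟶  SSII  (L2)  txn=BusRd+Flush  M[L2]=84

invalidations = 3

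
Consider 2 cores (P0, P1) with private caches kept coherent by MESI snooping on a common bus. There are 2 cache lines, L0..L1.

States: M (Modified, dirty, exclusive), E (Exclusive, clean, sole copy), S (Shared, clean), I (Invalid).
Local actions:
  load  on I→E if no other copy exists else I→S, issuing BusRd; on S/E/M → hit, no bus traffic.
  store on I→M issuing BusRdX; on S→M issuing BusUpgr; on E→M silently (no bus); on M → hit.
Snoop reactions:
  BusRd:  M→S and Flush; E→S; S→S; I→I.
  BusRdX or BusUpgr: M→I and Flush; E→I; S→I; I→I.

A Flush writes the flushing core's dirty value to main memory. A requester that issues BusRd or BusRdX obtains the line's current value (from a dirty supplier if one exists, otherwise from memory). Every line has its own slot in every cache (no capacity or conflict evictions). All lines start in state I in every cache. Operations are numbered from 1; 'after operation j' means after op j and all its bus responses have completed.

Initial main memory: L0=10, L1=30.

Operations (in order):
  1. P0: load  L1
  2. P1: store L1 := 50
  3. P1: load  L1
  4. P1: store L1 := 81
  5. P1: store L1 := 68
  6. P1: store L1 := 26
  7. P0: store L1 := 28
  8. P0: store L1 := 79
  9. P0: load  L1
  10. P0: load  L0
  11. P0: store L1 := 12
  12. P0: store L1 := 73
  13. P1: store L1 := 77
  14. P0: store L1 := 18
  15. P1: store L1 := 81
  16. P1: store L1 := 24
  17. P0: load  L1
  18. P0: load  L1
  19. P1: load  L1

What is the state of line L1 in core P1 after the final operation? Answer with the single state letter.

state = S

1. P0: load  L1  bus=[BusRd]  L1: P0=E P1=I  mem[L1]=30
2. P1: store L1 := 50  bus=[BusRdX]  L1: P0=I P1=M  mem[L1]=30
3. P1: load  L1  bus=[-]  L1: P0=I P1=M  mem[L1]=30
4. P1: store L1 := 81  bus=[-]  L1: P0=I P1=M  mem[L1]=30
5. P1: store L1 := 68  bus=[-]  L1: P0=I P1=M  mem[L1]=30
6. P1: store L1 := 26  bus=[-]  L1: P0=I P1=M  mem[L1]=30
7. P0: store L1 := 28  bus=[BusRdX,Flush]  L1: P0=M P1=I  mem[L1]=26
8. P0: store L1 := 79  bus=[-]  L1: P0=M P1=I  mem[L1]=26
9. P0: load  L1  bus=[-]  L1: P0=M P1=I  mem[L1]=26
10. P0: load  L0  bus=[BusRd]  L0: P0=E P1=I  mem[L0]=10
11. P0: store L1 := 12  bus=[-]  L1: P0=M P1=I  mem[L1]=26
12. P0: store L1 := 73  bus=[-]  L1: P0=M P1=I  mem[L1]=26
13. P1: store L1 := 77  bus=[BusRdX,Flush]  L1: P0=I P1=M  mem[L1]=73
14. P0: store L1 := 18  bus=[BusRdX,Flush]  L1: P0=M P1=I  mem[L1]=77
15. P1: store L1 := 81  bus=[BusRdX,Flush]  L1: P0=I P1=M  mem[L1]=18
16. P1: store L1 := 24  bus=[-]  L1: P0=I P1=M  mem[L1]=18
17. P0: load  L1  bus=[BusRd,Flush]  L1: P0=S P1=S  mem[L1]=24
18. P0: load  L1  bus=[-]  L1: P0=S P1=S  mem[L1]=24
19. P1: load  L1  bus=[-]  L1: P0=S P1=S  mem[L1]=24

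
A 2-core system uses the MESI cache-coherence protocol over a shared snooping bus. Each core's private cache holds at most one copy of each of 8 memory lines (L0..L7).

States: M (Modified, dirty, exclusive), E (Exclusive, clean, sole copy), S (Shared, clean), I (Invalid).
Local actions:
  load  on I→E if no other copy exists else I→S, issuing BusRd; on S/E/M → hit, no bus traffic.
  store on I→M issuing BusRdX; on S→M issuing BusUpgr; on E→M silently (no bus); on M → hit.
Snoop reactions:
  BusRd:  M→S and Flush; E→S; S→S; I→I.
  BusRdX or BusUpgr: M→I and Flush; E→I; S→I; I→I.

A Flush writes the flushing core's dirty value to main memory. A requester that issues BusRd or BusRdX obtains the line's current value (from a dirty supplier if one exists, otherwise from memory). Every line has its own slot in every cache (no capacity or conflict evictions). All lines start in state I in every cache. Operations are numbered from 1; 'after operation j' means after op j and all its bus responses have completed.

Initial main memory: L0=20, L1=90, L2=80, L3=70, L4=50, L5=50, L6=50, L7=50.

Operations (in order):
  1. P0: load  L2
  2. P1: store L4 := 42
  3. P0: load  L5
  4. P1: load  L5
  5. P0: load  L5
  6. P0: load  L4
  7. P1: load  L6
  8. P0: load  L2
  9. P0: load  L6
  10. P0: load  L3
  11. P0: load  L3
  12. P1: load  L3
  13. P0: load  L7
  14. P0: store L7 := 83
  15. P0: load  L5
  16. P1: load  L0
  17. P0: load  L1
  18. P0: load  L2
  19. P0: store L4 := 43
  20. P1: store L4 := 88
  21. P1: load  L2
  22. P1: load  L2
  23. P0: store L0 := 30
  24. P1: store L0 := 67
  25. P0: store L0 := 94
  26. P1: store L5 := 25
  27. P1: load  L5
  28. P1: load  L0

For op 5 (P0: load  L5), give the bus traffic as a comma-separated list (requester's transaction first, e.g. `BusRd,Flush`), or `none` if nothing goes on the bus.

  op1 P0: load  L2 → E/I on L2; bus BusRd; mem=80
  op2 P1: store L4 := 42 → I/M on L4; bus BusRdX; mem=50
  op3 P0: load  L5 → E/I on L5; bus BusRd; mem=50
  op4 P1: load  L5 → S/S on L5; bus BusRd; mem=50
  op5 P0: load  L5 → S/S on L5; bus (none); mem=50
  op6 P0: load  L4 → S/S on L4; bus BusRd Flush; mem=42
  op7 P1: load  L6 → I/E on L6; bus BusRd; mem=50
  op8 P0: load  L2 → E/I on L2; bus (none); mem=80
  op9 P0: load  L6 → S/S on L6; bus BusRd; mem=50
  op10 P0: load  L3 → E/I on L3; bus BusRd; mem=70
  op11 P0: load  L3 → E/I on L3; bus (none); mem=70
  op12 P1: load  L3 → S/S on L3; bus BusRd; mem=70
  op13 P0: load  L7 → E/I on L7; bus BusRd; mem=50
  op14 P0: store L7 := 83 → M/I on L7; bus (none); mem=50
  op15 P0: load  L5 → S/S on L5; bus (none); mem=50
  op16 P1: load  L0 → I/E on L0; bus BusRd; mem=20
  op17 P0: load  L1 → E/I on L1; bus BusRd; mem=90
  op18 P0: load  L2 → E/I on L2; bus (none); mem=80
  op19 P0: store L4 := 43 → M/I on L4; bus BusUpgr; mem=42
  op20 P1: store L4 := 88 → I/M on L4; bus BusRdX Flush; mem=43
  op21 P1: load  L2 → S/S on L2; bus BusRd; mem=80
  op22 P1: load  L2 → S/S on L2; bus (none); mem=80
  op23 P0: store L0 := 30 → M/I on L0; bus BusRdX; mem=20
  op24 P1: store L0 := 67 → I/M on L0; bus BusRdX Flush; mem=30
  op25 P0: store L0 := 94 → M/I on L0; bus BusRdX Flush; mem=67
  op26 P1: store L5 := 25 → I/M on L5; bus BusUpgr; mem=50
  op27 P1: load  L5 → I/M on L5; bus (none); mem=50
  op28 P1: load  L0 → S/S on L0; bus BusRd Flush; mem=94

bus = none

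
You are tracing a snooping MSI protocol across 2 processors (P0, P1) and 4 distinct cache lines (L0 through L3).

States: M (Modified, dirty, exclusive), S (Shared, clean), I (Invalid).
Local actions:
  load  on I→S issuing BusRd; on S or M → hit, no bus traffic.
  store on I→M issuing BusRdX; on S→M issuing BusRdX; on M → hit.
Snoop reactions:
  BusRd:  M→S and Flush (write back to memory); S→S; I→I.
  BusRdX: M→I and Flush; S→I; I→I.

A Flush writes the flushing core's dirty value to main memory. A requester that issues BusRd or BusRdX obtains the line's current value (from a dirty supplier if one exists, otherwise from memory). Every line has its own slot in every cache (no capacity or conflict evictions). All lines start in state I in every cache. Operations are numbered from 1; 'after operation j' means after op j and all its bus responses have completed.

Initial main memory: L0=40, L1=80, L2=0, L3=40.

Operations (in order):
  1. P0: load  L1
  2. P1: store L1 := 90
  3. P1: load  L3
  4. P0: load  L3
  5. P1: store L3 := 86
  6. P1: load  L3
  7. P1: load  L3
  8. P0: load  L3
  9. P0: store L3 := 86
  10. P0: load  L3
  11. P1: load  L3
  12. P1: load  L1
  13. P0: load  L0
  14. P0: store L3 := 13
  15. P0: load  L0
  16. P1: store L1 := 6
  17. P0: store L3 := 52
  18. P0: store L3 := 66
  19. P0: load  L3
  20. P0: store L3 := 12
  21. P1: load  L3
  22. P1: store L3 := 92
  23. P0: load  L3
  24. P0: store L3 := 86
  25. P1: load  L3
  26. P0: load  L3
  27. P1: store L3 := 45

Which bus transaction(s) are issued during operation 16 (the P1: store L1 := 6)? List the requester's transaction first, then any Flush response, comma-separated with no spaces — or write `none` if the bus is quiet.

bus = none

  op1 P0: load  L1 → S/I on L1; bus BusRd; mem=80
  op2 P1: store L1 := 90 → I/M on L1; bus BusRdX; mem=80
  op3 P1: load  L3 → I/S on L3; bus BusRd; mem=40
  op4 P0: load  L3 → S/S on L3; bus BusRd; mem=40
  op5 P1: store L3 := 86 → I/M on L3; bus BusRdX; mem=40
  op6 P1: load  L3 → I/M on L3; bus (none); mem=40
  op7 P1: load  L3 → I/M on L3; bus (none); mem=40
  op8 P0: load  L3 → S/S on L3; bus BusRd Flush; mem=86
  op9 P0: store L3 := 86 → M/I on L3; bus BusRdX; mem=86
  op10 P0: load  L3 → M/I on L3; bus (none); mem=86
  op11 P1: load  L3 → S/S on L3; bus BusRd Flush; mem=86
  op12 P1: load  L1 → I/M on L1; bus (none); mem=80
  op13 P0: load  L0 → S/I on L0; bus BusRd; mem=40
  op14 P0: store L3 := 13 → M/I on L3; bus BusRdX; mem=86
  op15 P0: load  L0 → S/I on L0; bus (none); mem=40
  op16 P1: store L1 := 6 → I/M on L1; bus (none); mem=80
  op17 P0: store L3 := 52 → M/I on L3; bus (none); mem=86
  op18 P0: store L3 := 66 → M/I on L3; bus (none); mem=86
  op19 P0: load  L3 → M/I on L3; bus (none); mem=86
  op20 P0: store L3 := 12 → M/I on L3; bus (none); mem=86
  op21 P1: load  L3 → S/S on L3; bus BusRd Flush; mem=12
  op22 P1: store L3 := 92 → I/M on L3; bus BusRdX; mem=12
  op23 P0: load  L3 → S/S on L3; bus BusRd Flush; mem=92
  op24 P0: store L3 := 86 → M/I on L3; bus BusRdX; mem=92
  op25 P1: load  L3 → S/S on L3; bus BusRd Flush; mem=86
  op26 P0: load  L3 → S/S on L3; bus (none); mem=86
  op27 P1: store L3 := 45 → I/M on L3; bus BusRdX; mem=86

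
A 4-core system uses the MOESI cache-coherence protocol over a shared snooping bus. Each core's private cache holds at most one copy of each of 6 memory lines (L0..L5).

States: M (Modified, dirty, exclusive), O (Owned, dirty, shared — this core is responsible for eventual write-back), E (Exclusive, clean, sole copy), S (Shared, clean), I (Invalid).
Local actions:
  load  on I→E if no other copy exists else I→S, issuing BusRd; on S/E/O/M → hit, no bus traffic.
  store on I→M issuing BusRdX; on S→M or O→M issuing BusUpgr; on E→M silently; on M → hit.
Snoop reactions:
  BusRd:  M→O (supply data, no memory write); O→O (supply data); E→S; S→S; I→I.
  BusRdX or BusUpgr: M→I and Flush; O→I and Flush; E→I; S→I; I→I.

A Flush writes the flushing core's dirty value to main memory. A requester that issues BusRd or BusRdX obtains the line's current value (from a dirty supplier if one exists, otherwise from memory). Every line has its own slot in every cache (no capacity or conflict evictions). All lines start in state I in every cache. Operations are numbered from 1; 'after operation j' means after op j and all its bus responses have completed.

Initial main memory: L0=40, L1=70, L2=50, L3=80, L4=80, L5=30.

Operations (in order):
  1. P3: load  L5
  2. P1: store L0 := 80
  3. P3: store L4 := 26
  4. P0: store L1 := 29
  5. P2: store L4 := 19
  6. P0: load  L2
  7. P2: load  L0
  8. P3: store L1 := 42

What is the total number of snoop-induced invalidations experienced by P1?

[1] P3: load  L5 | P0:I, P1:I, P2:I, P3:E(30) | bus: BusRd
[2] P1: store L0 := 80 | P0:I, P1:M(80), P2:I, P3:I | bus: BusRdX
[3] P3: store L4 := 26 | P0:I, P1:I, P2:I, P3:M(26) | bus: BusRdX
[4] P0: store L1 := 29 | P0:M(29), P1:I, P2:I, P3:I | bus: BusRdX
[5] P2: store L4 := 19 | P0:I, P1:I, P2:M(19), P3:I | bus: BusRdX,Flush
[6] P0: load  L2 | P0:E(50), P1:I, P2:I, P3:I | bus: BusRd
[7] P2: load  L0 | P0:I, P1:O(80), P2:S(80), P3:I | bus: BusRd
[8] P3: store L1 := 42 | P0:I, P1:I, P2:I, P3:M(42) | bus: BusRdX,Flush

invalidations = 0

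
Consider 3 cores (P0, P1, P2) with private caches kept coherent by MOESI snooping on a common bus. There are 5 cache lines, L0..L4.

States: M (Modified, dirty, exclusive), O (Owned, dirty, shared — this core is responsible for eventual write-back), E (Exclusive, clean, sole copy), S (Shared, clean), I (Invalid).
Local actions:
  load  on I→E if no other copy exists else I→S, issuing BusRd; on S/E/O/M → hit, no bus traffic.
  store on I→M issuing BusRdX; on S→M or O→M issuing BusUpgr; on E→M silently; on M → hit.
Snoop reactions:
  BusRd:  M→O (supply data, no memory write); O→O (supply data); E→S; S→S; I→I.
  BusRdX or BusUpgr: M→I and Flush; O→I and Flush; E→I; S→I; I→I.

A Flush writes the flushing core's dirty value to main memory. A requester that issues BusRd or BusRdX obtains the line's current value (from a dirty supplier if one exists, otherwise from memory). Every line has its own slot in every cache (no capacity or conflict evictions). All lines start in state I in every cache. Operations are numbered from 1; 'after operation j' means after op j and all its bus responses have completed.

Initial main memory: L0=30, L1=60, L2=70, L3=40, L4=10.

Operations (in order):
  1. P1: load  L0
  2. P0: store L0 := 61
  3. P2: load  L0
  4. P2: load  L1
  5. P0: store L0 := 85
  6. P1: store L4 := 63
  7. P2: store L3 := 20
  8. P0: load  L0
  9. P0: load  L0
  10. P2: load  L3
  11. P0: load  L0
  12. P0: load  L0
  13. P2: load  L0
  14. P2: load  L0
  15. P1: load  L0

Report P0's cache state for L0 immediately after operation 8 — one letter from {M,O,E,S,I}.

state = M

[1] P1: load  L0 | P0:I, P1:E(30), P2:I | bus: BusRd
[2] P0: store L0 := 61 | P0:M(61), P1:I, P2:I | bus: BusRdX
[3] P2: load  L0 | P0:O(61), P1:I, P2:S(61) | bus: BusRd
[4] P2: load  L1 | P0:I, P1:I, P2:E(60) | bus: BusRd
[5] P0: store L0 := 85 | P0:M(85), P1:I, P2:I | bus: BusUpgr
[6] P1: store L4 := 63 | P0:I, P1:M(63), P2:I | bus: BusRdX
[7] P2: store L3 := 20 | P0:I, P1:I, P2:M(20) | bus: BusRdX
[8] P0: load  L0 | P0:M(85), P1:I, P2:I | bus: none
[9] P0: load  L0 | P0:M(85), P1:I, P2:I | bus: none
[10] P2: load  L3 | P0:I, P1:I, P2:M(20) | bus: none
[11] P0: load  L0 | P0:M(85), P1:I, P2:I | bus: none
[12] P0: load  L0 | P0:M(85), P1:I, P2:I | bus: none
[13] P2: load  L0 | P0:O(85), P1:I, P2:S(85) | bus: BusRd
[14] P2: load  L0 | P0:O(85), P1:I, P2:S(85) | bus: none
[15] P1: load  L0 | P0:O(85), P1:S(85), P2:S(85) | bus: BusRd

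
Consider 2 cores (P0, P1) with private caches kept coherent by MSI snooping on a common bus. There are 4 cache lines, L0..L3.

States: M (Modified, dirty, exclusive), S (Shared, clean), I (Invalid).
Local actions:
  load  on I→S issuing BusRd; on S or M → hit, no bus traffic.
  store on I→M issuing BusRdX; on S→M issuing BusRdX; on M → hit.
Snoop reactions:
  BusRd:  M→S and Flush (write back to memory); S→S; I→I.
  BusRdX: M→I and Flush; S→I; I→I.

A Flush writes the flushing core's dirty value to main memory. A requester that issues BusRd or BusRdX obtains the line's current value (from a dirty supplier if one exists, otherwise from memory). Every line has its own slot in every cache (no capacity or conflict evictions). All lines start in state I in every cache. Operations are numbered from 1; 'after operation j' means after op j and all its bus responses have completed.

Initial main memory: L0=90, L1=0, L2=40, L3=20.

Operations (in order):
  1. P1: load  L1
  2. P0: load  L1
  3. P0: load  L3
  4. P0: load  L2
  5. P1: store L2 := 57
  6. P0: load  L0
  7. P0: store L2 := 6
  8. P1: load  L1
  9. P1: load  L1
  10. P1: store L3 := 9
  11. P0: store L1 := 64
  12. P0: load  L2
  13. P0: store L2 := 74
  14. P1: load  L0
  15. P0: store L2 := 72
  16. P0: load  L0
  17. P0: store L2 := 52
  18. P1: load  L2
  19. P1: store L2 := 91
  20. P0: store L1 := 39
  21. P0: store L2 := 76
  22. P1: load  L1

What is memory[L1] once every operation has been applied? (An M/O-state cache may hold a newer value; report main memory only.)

memory[L1] = 39

1. P1: load  L1  bus=[BusRd]  L1: P0=I P1=S  mem[L1]=0
2. P0: load  L1  bus=[BusRd]  L1: P0=S P1=S  mem[L1]=0
3. P0: load  L3  bus=[BusRd]  L3: P0=S P1=I  mem[L3]=20
4. P0: load  L2  bus=[BusRd]  L2: P0=S P1=I  mem[L2]=40
5. P1: store L2 := 57  bus=[BusRdX]  L2: P0=I P1=M  mem[L2]=40
6. P0: load  L0  bus=[BusRd]  L0: P0=S P1=I  mem[L0]=90
7. P0: store L2 := 6  bus=[BusRdX,Flush]  L2: P0=M P1=I  mem[L2]=57
8. P1: load  L1  bus=[-]  L1: P0=S P1=S  mem[L1]=0
9. P1: load  L1  bus=[-]  L1: P0=S P1=S  mem[L1]=0
10. P1: store L3 := 9  bus=[BusRdX]  L3: P0=I P1=M  mem[L3]=20
11. P0: store L1 := 64  bus=[BusRdX]  L1: P0=M P1=I  mem[L1]=0
12. P0: load  L2  bus=[-]  L2: P0=M P1=I  mem[L2]=57
13. P0: store L2 := 74  bus=[-]  L2: P0=M P1=I  mem[L2]=57
14. P1: load  L0  bus=[BusRd]  L0: P0=S P1=S  mem[L0]=90
15. P0: store L2 := 72  bus=[-]  L2: P0=M P1=I  mem[L2]=57
16. P0: load  L0  bus=[-]  L0: P0=S P1=S  mem[L0]=90
17. P0: store L2 := 52  bus=[-]  L2: P0=M P1=I  mem[L2]=57
18. P1: load  L2  bus=[BusRd,Flush]  L2: P0=S P1=S  mem[L2]=52
19. P1: store L2 := 91  bus=[BusRdX]  L2: P0=I P1=M  mem[L2]=52
20. P0: store L1 := 39  bus=[-]  L1: P0=M P1=I  mem[L1]=0
21. P0: store L2 := 76  bus=[BusRdX,Flush]  L2: P0=M P1=I  mem[L2]=91
22. P1: load  L1  bus=[BusRd,Flush]  L1: P0=S P1=S  mem[L1]=39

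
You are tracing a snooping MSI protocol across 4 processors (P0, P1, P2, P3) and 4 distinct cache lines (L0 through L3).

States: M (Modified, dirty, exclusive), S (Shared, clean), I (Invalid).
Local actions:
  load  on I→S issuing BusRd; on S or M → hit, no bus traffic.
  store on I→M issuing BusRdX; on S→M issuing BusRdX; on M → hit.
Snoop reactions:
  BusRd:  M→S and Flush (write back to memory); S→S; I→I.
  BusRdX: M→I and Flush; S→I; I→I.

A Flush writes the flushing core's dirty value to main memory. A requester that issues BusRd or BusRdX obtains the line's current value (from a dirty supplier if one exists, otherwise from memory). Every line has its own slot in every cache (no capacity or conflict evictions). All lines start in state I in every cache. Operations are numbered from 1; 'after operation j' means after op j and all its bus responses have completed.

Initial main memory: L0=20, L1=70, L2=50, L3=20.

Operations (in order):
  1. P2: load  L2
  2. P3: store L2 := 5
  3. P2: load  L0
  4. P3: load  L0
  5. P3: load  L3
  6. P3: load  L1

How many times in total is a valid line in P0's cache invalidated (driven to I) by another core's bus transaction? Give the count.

invalidations = 0

[1] P2: load  L2 | P0:I, P1:I, P2:S(50), P3:I | bus: BusRd
[2] P3: store L2 := 5 | P0:I, P1:I, P2:I, P3:M(5) | bus: BusRdX
[3] P2: load  L0 | P0:I, P1:I, P2:S(20), P3:I | bus: BusRd
[4] P3: load  L0 | P0:I, P1:I, P2:S(20), P3:S(20) | bus: BusRd
[5] P3: load  L3 | P0:I, P1:I, P2:I, P3:S(20) | bus: BusRd
[6] P3: load  L1 | P0:I, P1:I, P2:I, P3:S(70) | bus: BusRd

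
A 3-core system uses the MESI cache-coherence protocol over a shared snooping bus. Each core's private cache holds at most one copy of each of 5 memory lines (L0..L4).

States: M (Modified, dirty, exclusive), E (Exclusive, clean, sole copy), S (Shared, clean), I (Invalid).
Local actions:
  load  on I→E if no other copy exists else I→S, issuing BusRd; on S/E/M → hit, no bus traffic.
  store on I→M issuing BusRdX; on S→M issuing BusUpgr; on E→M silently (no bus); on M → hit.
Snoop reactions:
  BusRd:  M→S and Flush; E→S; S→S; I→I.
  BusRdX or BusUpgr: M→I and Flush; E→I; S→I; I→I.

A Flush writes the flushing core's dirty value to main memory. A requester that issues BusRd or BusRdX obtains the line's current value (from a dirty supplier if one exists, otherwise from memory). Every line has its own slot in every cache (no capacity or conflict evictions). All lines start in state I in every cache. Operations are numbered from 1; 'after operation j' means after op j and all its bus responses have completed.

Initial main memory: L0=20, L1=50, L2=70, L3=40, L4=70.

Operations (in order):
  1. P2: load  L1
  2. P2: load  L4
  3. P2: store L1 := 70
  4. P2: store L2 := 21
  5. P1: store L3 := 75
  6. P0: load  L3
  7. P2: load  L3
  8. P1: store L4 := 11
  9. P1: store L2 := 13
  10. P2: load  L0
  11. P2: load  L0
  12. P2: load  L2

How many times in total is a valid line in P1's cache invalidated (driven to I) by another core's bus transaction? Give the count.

  op1 P2: load  L1 → I/I/E on L1; bus BusRd; mem=50
  op2 P2: load  L4 → I/I/E on L4; bus BusRd; mem=70
  op3 P2: store L1 := 70 → I/I/M on L1; bus (none); mem=50
  op4 P2: store L2 := 21 → I/I/M on L2; bus BusRdX; mem=70
  op5 P1: store L3 := 75 → I/M/I on L3; bus BusRdX; mem=40
  op6 P0: load  L3 → S/S/I on L3; bus BusRd Flush; mem=75
  op7 P2: load  L3 → S/S/S on L3; bus BusRd; mem=75
  op8 P1: store L4 := 11 → I/M/I on L4; bus BusRdX; mem=70
  op9 P1: store L2 := 13 → I/M/I on L2; bus BusRdX Flush; mem=21
  op10 P2: load  L0 → I/I/E on L0; bus BusRd; mem=20
  op11 P2: load  L0 → I/I/E on L0; bus (none); mem=20
  op12 P2: load  L2 → I/S/S on L2; bus BusRd Flush; mem=13

invalidations = 0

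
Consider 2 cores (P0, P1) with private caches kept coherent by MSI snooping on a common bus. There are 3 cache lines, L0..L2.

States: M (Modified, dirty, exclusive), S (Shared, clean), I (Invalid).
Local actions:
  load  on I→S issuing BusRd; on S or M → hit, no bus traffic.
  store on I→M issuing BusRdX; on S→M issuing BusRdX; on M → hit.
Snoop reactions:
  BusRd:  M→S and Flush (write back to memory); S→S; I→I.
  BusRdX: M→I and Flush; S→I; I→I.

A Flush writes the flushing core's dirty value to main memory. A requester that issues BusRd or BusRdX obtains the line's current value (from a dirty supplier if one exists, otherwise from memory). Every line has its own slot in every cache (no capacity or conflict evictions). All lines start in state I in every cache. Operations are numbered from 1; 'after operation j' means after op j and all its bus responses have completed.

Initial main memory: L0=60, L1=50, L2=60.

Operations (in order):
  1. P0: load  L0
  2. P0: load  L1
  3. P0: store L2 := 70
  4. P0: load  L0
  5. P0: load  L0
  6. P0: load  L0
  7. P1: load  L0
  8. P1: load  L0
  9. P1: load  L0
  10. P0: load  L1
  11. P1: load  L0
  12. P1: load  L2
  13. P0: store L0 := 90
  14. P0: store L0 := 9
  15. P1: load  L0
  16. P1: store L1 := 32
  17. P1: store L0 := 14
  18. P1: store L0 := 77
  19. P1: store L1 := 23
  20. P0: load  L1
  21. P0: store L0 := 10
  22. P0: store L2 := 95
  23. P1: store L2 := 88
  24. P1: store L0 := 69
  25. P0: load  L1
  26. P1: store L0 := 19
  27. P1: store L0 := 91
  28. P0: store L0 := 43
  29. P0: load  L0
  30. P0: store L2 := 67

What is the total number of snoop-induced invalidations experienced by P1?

step 1: P0: load  L0  ⟶  SI  (L0)  txn=BusRd  M[L0]=60
step 2: P0: load  L1  ⟶  SI  (L1)  txn=BusRd  M[L1]=50
step 3: P0: store L2 := 70  ⟶  MI  (L2)  txn=BusRdX  M[L2]=60
step 4: P0: load  L0  ⟶  SI  (L0)  txn=∅  M[L0]=60
step 5: P0: load  L0  ⟶  SI  (L0)  txn=∅  M[L0]=60
step 6: P0: load  L0  ⟶  SI  (L0)  txn=∅  M[L0]=60
step 7: P1: load  L0  ⟶  SS  (L0)  txn=BusRd  M[L0]=60
step 8: P1: load  L0  ⟶  SS  (L0)  txn=∅  M[L0]=60
step 9: P1: load  L0  ⟶  SS  (L0)  txn=∅  M[L0]=60
step 10: P0: load  L1  ⟶  SI  (L1)  txn=∅  M[L1]=50
step 11: P1: load  L0  ⟶  SS  (L0)  txn=∅  M[L0]=60
step 12: P1: load  L2  ⟶  SS  (L2)  txn=BusRd+Flush  M[L2]=70
step 13: P0: store L0 := 90  ⟶  MI  (L0)  txn=BusRdX  M[L0]=60
step 14: P0: store L0 := 9  ⟶  MI  (L0)  txn=∅  M[L0]=60
step 15: P1: load  L0  ⟶  SS  (L0)  txn=BusRd+Flush  M[L0]=9
step 16: P1: store L1 := 32  ⟶  IM  (L1)  txn=BusRdX  M[L1]=50
step 17: P1: store L0 := 14  ⟶  IM  (L0)  txn=BusRdX  M[L0]=9
step 18: P1: store L0 := 77  ⟶  IM  (L0)  txn=∅  M[L0]=9
step 19: P1: store L1 := 23  ⟶  IM  (L1)  txn=∅  M[L1]=50
step 20: P0: load  L1  ⟶  SS  (L1)  txn=BusRd+Flush  M[L1]=23
step 21: P0: store L0 := 10  ⟶  MI  (L0)  txn=BusRdX+Flush  M[L0]=77
step 22: P0: store L2 := 95  ⟶  MI  (L2)  txn=BusRdX  M[L2]=70
step 23: P1: store L2 := 88  ⟶  IM  (L2)  txn=BusRdX+Flush  M[L2]=95
step 24: P1: store L0 := 69  ⟶  IM  (L0)  txn=BusRdX+Flush  M[L0]=10
step 25: P0: load  L1  ⟶  SS  (L1)  txn=∅  M[L1]=23
step 26: P1: store L0 := 19  ⟶  IM  (L0)  txn=∅  M[L0]=10
step 27: P1: store L0 := 91  ⟶  IM  (L0)  txn=∅  M[L0]=10
step 28: P0: store L0 := 43  ⟶  MI  (L0)  txn=BusRdX+Flush  M[L0]=91
step 29: P0: load  L0  ⟶  MI  (L0)  txn=∅  M[L0]=91
step 30: P0: store L2 := 67  ⟶  MI  (L2)  txn=BusRdX+Flush  M[L2]=88

invalidations = 5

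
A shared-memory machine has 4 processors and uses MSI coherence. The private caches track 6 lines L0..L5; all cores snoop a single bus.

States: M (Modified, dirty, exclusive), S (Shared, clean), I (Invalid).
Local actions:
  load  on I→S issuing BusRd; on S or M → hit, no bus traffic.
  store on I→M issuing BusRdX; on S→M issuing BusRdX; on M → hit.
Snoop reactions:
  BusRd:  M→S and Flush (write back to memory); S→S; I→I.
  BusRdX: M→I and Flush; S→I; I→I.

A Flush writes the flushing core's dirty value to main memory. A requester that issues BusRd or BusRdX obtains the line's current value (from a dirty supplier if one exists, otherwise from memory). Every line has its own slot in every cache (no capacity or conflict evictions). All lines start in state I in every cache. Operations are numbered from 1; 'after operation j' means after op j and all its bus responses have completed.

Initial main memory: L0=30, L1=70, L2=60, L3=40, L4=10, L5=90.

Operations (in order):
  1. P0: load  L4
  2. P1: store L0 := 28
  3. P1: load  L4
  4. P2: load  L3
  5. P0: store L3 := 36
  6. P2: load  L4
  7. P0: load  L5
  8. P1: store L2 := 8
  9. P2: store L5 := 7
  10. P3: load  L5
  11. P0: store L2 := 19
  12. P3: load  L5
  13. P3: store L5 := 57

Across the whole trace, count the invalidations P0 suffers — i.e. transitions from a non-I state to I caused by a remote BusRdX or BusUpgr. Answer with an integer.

[1] P0: load  L4 | P0:S(10), P1:I, P2:I, P3:I | bus: BusRd
[2] P1: store L0 := 28 | P0:I, P1:M(28), P2:I, P3:I | bus: BusRdX
[3] P1: load  L4 | P0:S(10), P1:S(10), P2:I, P3:I | bus: BusRd
[4] P2: load  L3 | P0:I, P1:I, P2:S(40), P3:I | bus: BusRd
[5] P0: store L3 := 36 | P0:M(36), P1:I, P2:I, P3:I | bus: BusRdX
[6] P2: load  L4 | P0:S(10), P1:S(10), P2:S(10), P3:I | bus: BusRd
[7] P0: load  L5 | P0:S(90), P1:I, P2:I, P3:I | bus: BusRd
[8] P1: store L2 := 8 | P0:I, P1:M(8), P2:I, P3:I | bus: BusRdX
[9] P2: store L5 := 7 | P0:I, P1:I, P2:M(7), P3:I | bus: BusRdX
[10] P3: load  L5 | P0:I, P1:I, P2:S(7), P3:S(7) | bus: BusRd,Flush
[11] P0: store L2 := 19 | P0:M(19), P1:I, P2:I, P3:I | bus: BusRdX,Flush
[12] P3: load  L5 | P0:I, P1:I, P2:S(7), P3:S(7) | bus: none
[13] P3: store L5 := 57 | P0:I, P1:I, P2:I, P3:M(57) | bus: BusRdX

invalidations = 1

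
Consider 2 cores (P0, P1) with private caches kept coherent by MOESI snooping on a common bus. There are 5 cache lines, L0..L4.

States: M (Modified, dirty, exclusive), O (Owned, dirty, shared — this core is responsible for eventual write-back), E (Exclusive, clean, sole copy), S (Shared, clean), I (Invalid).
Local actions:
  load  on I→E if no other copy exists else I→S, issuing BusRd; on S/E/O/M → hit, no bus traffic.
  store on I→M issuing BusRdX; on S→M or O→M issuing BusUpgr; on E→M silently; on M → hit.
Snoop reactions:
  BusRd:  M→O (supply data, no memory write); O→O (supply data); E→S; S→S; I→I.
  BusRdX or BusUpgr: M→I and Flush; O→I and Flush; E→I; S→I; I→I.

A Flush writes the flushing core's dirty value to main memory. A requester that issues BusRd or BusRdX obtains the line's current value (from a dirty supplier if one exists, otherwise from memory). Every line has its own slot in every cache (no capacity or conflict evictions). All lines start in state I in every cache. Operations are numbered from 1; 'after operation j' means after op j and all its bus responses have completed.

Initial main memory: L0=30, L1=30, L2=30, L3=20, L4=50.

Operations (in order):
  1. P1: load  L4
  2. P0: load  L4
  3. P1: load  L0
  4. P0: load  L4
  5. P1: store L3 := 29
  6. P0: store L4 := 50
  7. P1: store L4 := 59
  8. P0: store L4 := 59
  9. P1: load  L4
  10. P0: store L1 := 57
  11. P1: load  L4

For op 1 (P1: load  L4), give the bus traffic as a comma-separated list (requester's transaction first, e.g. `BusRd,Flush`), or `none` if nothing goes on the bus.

bus = BusRd

  op1 P1: load  L4 → I/E on L4; bus BusRd; mem=50
  op2 P0: load  L4 → S/S on L4; bus BusRd; mem=50
  op3 P1: load  L0 → I/E on L0; bus BusRd; mem=30
  op4 P0: load  L4 → S/S on L4; bus (none); mem=50
  op5 P1: store L3 := 29 → I/M on L3; bus BusRdX; mem=20
  op6 P0: store L4 := 50 → M/I on L4; bus BusUpgr; mem=50
  op7 P1: store L4 := 59 → I/M on L4; bus BusRdX Flush; mem=50
  op8 P0: store L4 := 59 → M/I on L4; bus BusRdX Flush; mem=59
  op9 P1: load  L4 → O/S on L4; bus BusRd; mem=59
  op10 P0: store L1 := 57 → M/I on L1; bus BusRdX; mem=30
  op11 P1: load  L4 → O/S on L4; bus (none); mem=59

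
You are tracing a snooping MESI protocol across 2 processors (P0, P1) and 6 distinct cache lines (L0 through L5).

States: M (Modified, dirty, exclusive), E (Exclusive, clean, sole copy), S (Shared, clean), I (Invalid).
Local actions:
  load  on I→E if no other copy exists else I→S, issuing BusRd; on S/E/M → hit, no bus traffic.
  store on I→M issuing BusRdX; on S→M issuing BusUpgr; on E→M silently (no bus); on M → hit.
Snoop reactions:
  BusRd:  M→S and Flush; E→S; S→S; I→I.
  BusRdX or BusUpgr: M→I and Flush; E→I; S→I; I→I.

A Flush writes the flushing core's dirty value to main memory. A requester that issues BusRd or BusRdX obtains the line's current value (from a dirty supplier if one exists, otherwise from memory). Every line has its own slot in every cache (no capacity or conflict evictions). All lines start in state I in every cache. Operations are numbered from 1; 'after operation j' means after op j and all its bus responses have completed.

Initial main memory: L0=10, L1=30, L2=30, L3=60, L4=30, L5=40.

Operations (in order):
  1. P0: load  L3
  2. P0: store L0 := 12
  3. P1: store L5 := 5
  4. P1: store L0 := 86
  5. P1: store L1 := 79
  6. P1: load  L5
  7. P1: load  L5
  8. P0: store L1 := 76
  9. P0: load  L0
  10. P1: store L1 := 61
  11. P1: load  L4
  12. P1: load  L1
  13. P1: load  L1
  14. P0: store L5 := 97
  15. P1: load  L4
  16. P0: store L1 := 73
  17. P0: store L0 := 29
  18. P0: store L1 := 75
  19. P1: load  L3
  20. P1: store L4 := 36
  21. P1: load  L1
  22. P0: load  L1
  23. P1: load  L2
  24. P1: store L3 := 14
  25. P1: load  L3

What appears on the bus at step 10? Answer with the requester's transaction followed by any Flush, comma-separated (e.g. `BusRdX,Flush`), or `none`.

bus = BusRdX,Flush

1. P0: load  L3  bus=[BusRd]  L3: P0=E P1=I  mem[L3]=60
2. P0: store L0 := 12  bus=[BusRdX]  L0: P0=M P1=I  mem[L0]=10
3. P1: store L5 := 5  bus=[BusRdX]  L5: P0=I P1=M  mem[L5]=40
4. P1: store L0 := 86  bus=[BusRdX,Flush]  L0: P0=I P1=M  mem[L0]=12
5. P1: store L1 := 79  bus=[BusRdX]  L1: P0=I P1=M  mem[L1]=30
6. P1: load  L5  bus=[-]  L5: P0=I P1=M  mem[L5]=40
7. P1: load  L5  bus=[-]  L5: P0=I P1=M  mem[L5]=40
8. P0: store L1 := 76  bus=[BusRdX,Flush]  L1: P0=M P1=I  mem[L1]=79
9. P0: load  L0  bus=[BusRd,Flush]  L0: P0=S P1=S  mem[L0]=86
10. P1: store L1 := 61  bus=[BusRdX,Flush]  L1: P0=I P1=M  mem[L1]=76
11. P1: load  L4  bus=[BusRd]  L4: P0=I P1=E  mem[L4]=30
12. P1: load  L1  bus=[-]  L1: P0=I P1=M  mem[L1]=76
13. P1: load  L1  bus=[-]  L1: P0=I P1=M  mem[L1]=76
14. P0: store L5 := 97  bus=[BusRdX,Flush]  L5: P0=M P1=I  mem[L5]=5
15. P1: load  L4  bus=[-]  L4: P0=I P1=E  mem[L4]=30
16. P0: store L1 := 73  bus=[BusRdX,Flush]  L1: P0=M P1=I  mem[L1]=61
17. P0: store L0 := 29  bus=[BusUpgr]  L0: P0=M P1=I  mem[L0]=86
18. P0: store L1 := 75  bus=[-]  L1: P0=M P1=I  mem[L1]=61
19. P1: load  L3  bus=[BusRd]  L3: P0=S P1=S  mem[L3]=60
20. P1: store L4 := 36  bus=[-]  L4: P0=I P1=M  mem[L4]=30
21. P1: load  L1  bus=[BusRd,Flush]  L1: P0=S P1=S  mem[L1]=75
22. P0: load  L1  bus=[-]  L1: P0=S P1=S  mem[L1]=75
23. P1: load  L2  bus=[BusRd]  L2: P0=I P1=E  mem[L2]=30
24. P1: store L3 := 14  bus=[BusUpgr]  L3: P0=I P1=M  mem[L3]=60
25. P1: load  L3  bus=[-]  L3: P0=I P1=M  mem[L3]=60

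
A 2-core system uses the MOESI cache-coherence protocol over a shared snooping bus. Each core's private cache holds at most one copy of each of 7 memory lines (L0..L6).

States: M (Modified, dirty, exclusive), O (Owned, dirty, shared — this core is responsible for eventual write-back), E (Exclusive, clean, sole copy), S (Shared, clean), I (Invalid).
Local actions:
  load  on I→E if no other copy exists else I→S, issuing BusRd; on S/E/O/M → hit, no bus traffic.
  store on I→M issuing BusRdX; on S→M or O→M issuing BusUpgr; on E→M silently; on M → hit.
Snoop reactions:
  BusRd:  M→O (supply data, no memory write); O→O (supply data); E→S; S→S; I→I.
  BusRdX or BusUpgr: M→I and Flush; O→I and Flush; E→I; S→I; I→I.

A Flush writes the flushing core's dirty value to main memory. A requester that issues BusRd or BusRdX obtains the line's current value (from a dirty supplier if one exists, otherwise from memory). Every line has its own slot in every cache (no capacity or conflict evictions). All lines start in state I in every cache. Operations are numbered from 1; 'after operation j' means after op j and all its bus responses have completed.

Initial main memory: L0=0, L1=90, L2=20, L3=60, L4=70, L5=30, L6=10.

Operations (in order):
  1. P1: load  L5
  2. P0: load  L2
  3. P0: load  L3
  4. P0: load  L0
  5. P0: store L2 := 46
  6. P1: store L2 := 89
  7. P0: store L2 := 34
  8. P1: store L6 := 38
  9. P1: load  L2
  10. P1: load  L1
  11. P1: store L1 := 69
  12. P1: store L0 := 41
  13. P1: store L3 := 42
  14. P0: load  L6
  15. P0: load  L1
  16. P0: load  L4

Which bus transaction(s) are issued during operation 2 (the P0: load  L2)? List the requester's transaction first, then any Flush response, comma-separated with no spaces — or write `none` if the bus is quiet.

bus = BusRd

  op1 P1: load  L5 → I/E on L5; bus BusRd; mem=30
  op2 P0: load  L2 → E/I on L2; bus BusRd; mem=20
  op3 P0: load  L3 → E/I on L3; bus BusRd; mem=60
  op4 P0: load  L0 → E/I on L0; bus BusRd; mem=0
  op5 P0: store L2 := 46 → M/I on L2; bus (none); mem=20
  op6 P1: store L2 := 89 → I/M on L2; bus BusRdX Flush; mem=46
  op7 P0: store L2 := 34 → M/I on L2; bus BusRdX Flush; mem=89
  op8 P1: store L6 := 38 → I/M on L6; bus BusRdX; mem=10
  op9 P1: load  L2 → O/S on L2; bus BusRd; mem=89
  op10 P1: load  L1 → I/E on L1; bus BusRd; mem=90
  op11 P1: store L1 := 69 → I/M on L1; bus (none); mem=90
  op12 P1: store L0 := 41 → I/M on L0; bus BusRdX; mem=0
  op13 P1: store L3 := 42 → I/M on L3; bus BusRdX; mem=60
  op14 P0: load  L6 → S/O on L6; bus BusRd; mem=10
  op15 P0: load  L1 → S/O on L1; bus BusRd; mem=90
  op16 P0: load  L4 → E/I on L4; bus BusRd; mem=70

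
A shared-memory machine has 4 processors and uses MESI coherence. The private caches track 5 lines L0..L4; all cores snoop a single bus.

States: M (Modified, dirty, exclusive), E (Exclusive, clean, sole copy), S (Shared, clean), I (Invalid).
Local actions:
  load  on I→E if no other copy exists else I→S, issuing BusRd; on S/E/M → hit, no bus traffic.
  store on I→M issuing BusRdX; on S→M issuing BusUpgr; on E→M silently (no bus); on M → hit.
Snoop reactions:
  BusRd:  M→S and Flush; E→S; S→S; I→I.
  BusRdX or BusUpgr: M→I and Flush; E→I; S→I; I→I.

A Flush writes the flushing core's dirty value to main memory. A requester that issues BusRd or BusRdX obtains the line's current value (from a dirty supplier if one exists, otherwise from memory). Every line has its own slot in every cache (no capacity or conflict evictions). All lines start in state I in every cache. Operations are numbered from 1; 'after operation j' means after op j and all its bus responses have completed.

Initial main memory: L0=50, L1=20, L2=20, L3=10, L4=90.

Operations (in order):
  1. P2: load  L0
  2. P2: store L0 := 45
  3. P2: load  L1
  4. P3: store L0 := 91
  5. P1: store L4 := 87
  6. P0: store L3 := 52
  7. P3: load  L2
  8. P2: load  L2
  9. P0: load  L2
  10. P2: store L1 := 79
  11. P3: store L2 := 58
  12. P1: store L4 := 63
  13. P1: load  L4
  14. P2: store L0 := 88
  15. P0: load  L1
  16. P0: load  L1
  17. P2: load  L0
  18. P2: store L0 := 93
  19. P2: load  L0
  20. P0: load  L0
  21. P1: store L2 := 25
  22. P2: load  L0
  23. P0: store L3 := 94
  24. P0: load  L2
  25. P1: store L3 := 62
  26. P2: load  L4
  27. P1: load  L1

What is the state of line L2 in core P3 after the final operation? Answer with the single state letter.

  op1 P2: load  L0 → I/I/E/I on L0; bus BusRd; mem=50
  op2 P2: store L0 := 45 → I/I/M/I on L0; bus (none); mem=50
  op3 P2: load  L1 → I/I/E/I on L1; bus BusRd; mem=20
  op4 P3: store L0 := 91 → I/I/I/M on L0; bus BusRdX Flush; mem=45
  op5 P1: store L4 := 87 → I/M/I/I on L4; bus BusRdX; mem=90
  op6 P0: store L3 := 52 → M/I/I/I on L3; bus BusRdX; mem=10
  op7 P3: load  L2 → I/I/I/E on L2; bus BusRd; mem=20
  op8 P2: load  L2 → I/I/S/S on L2; bus BusRd; mem=20
  op9 P0: load  L2 → S/I/S/S on L2; bus BusRd; mem=20
  op10 P2: store L1 := 79 → I/I/M/I on L1; bus (none); mem=20
  op11 P3: store L2 := 58 → I/I/I/M on L2; bus BusUpgr; mem=20
  op12 P1: store L4 := 63 → I/M/I/I on L4; bus (none); mem=90
  op13 P1: load  L4 → I/M/I/I on L4; bus (none); mem=90
  op14 P2: store L0 := 88 → I/I/M/I on L0; bus BusRdX Flush; mem=91
  op15 P0: load  L1 → S/I/S/I on L1; bus BusRd Flush; mem=79
  op16 P0: load  L1 → S/I/S/I on L1; bus (none); mem=79
  op17 P2: load  L0 → I/I/M/I on L0; bus (none); mem=91
  op18 P2: store L0 := 93 → I/I/M/I on L0; bus (none); mem=91
  op19 P2: load  L0 → I/I/M/I on L0; bus (none); mem=91
  op20 P0: load  L0 → S/I/S/I on L0; bus BusRd Flush; mem=93
  op21 P1: store L2 := 25 → I/M/I/I on L2; bus BusRdX Flush; mem=58
  op22 P2: load  L0 → S/I/S/I on L0; bus (none); mem=93
  op23 P0: store L3 := 94 → M/I/I/I on L3; bus (none); mem=10
  op24 P0: load  L2 → S/S/I/I on L2; bus BusRd Flush; mem=25
  op25 P1: store L3 := 62 → I/M/I/I on L3; bus BusRdX Flush; mem=94
  op26 P2: load  L4 → I/S/S/I on L4; bus BusRd Flush; mem=63
  op27 P1: load  L1 → S/S/S/I on L1; bus BusRd; mem=79

state = I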